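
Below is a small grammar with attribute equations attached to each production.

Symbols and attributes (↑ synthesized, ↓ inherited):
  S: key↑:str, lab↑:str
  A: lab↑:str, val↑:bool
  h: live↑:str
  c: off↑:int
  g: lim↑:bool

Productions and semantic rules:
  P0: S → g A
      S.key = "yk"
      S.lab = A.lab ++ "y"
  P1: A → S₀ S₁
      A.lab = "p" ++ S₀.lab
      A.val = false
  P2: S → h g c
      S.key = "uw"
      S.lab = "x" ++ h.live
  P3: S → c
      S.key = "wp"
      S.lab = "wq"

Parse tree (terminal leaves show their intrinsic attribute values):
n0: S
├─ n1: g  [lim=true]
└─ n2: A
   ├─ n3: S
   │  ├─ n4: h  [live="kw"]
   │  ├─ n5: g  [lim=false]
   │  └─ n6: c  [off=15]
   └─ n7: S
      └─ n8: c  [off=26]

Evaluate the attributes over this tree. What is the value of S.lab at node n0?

"pxkwy"

1. n1.lim = true  [terminal]
2. n4.live = "kw"  [terminal]
3. n5.lim = false  [terminal]
4. n6.off = 15  [terminal]
5. n3.key = "uw"  ["uw"]
6. n3.lab = "xkw"  ["x" ++ h.live]
7. n8.off = 26  [terminal]
8. n7.key = "wp"  ["wp"]
9. n7.lab = "wq"  ["wq"]
10. n2.lab = "pxkw"  ["p" ++ S₀.lab]
11. n2.val = false  [false]
12. n0.key = "yk"  ["yk"]
13. n0.lab = "pxkwy"  [A.lab ++ "y"]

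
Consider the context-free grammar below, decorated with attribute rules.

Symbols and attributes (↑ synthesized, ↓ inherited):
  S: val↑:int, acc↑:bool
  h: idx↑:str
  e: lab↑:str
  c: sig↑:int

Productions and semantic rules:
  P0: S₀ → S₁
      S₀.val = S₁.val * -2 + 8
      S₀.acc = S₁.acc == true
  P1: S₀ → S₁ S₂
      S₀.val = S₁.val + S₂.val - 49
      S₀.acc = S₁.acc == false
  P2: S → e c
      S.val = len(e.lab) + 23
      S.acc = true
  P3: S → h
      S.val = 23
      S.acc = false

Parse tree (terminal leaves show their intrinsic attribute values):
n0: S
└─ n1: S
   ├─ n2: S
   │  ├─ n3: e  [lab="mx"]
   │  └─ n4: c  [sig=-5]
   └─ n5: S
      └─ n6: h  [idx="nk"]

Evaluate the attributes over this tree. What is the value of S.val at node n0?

10

1. n3.lab = "mx"  [terminal]
2. n4.sig = -5  [terminal]
3. n2.val = 25  [len(e.lab) + 23]
4. n2.acc = true  [true]
5. n6.idx = "nk"  [terminal]
6. n5.val = 23  [23]
7. n5.acc = false  [false]
8. n1.val = -1  [S₁.val + S₂.val - 49]
9. n1.acc = false  [S₁.acc == false]
10. n0.val = 10  [S₁.val * -2 + 8]
11. n0.acc = false  [S₁.acc == true]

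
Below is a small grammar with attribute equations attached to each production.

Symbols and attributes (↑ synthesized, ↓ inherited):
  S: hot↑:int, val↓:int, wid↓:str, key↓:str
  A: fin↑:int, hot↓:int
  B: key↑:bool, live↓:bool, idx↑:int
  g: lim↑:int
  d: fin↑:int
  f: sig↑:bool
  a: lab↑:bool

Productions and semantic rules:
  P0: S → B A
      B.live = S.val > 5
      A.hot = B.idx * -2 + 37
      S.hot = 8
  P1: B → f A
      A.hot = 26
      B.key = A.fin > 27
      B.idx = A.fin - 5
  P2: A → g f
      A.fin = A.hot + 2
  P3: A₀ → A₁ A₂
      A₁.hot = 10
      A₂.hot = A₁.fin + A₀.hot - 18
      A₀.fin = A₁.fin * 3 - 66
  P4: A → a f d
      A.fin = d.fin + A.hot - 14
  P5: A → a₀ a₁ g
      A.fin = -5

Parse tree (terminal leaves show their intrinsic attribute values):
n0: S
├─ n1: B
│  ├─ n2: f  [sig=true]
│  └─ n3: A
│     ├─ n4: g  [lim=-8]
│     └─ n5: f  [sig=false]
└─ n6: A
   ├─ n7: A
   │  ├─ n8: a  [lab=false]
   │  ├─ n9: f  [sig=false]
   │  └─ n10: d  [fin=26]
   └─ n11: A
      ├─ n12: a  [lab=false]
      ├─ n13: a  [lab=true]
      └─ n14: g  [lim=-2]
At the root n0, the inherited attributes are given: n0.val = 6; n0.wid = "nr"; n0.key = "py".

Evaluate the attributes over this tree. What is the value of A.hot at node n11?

-5

1. n0.val = 6  [given at root]
2. n0.wid = "nr"  [given at root]
3. n0.key = "py"  [given at root]
4. n1.live = true  [S.val > 5]
5. n2.sig = true  [terminal]
6. n3.hot = 26  [26]
7. n4.lim = -8  [terminal]
8. n5.sig = false  [terminal]
9. n3.fin = 28  [A.hot + 2]
10. n1.key = true  [A.fin > 27]
11. n1.idx = 23  [A.fin - 5]
12. n6.hot = -9  [B.idx * -2 + 37]
13. n7.hot = 10  [10]
14. n8.lab = false  [terminal]
15. n9.sig = false  [terminal]
16. n10.fin = 26  [terminal]
17. n7.fin = 22  [d.fin + A.hot - 14]
18. n11.hot = -5  [A₁.fin + A₀.hot - 18]
19. n12.lab = false  [terminal]
20. n13.lab = true  [terminal]
21. n14.lim = -2  [terminal]
22. n11.fin = -5  [-5]
23. n6.fin = 0  [A₁.fin * 3 - 66]
24. n0.hot = 8  [8]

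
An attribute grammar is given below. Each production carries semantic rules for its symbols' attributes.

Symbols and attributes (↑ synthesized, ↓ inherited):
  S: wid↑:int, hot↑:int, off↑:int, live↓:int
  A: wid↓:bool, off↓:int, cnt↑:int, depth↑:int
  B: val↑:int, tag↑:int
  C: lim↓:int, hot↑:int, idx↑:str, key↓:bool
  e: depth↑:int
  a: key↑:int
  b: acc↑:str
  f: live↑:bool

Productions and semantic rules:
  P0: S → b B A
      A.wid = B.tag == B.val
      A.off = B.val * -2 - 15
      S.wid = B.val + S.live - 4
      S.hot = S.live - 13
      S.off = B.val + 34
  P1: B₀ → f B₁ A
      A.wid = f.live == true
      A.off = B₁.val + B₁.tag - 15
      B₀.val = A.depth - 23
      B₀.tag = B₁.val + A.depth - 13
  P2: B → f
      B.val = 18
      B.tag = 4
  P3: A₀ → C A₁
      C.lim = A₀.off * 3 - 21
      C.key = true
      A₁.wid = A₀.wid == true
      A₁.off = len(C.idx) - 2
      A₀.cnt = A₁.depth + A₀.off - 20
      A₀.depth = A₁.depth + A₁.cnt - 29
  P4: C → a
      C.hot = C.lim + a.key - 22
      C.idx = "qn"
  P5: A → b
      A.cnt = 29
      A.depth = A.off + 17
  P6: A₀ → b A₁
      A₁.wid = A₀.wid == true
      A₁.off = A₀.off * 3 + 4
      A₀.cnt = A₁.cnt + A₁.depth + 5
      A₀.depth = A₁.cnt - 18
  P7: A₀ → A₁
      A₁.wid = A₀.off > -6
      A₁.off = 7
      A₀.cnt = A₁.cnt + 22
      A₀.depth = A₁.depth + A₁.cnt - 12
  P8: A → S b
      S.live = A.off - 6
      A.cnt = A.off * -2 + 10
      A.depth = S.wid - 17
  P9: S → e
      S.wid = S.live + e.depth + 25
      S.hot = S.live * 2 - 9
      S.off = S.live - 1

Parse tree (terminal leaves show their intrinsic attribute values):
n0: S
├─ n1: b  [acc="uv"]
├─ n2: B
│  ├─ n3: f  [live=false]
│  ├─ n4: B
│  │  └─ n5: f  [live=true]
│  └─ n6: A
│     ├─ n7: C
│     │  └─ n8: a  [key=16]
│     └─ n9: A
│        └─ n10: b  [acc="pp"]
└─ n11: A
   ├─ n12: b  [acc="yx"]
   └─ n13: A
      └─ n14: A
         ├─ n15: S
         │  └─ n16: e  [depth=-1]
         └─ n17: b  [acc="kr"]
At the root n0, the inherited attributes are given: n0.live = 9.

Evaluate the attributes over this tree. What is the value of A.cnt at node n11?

15

1. n0.live = 9  [given at root]
2. n1.acc = "uv"  [terminal]
3. n3.live = false  [terminal]
4. n5.live = true  [terminal]
5. n4.val = 18  [18]
6. n4.tag = 4  [4]
7. n6.wid = false  [f.live == true]
8. n6.off = 7  [B₁.val + B₁.tag - 15]
9. n7.lim = 0  [A₀.off * 3 - 21]
10. n7.key = true  [true]
11. n8.key = 16  [terminal]
12. n7.hot = -6  [C.lim + a.key - 22]
13. n7.idx = "qn"  ["qn"]
14. n9.wid = false  [A₀.wid == true]
15. n9.off = 0  [len(C.idx) - 2]
16. n10.acc = "pp"  [terminal]
17. n9.cnt = 29  [29]
18. n9.depth = 17  [A.off + 17]
19. n6.cnt = 4  [A₁.depth + A₀.off - 20]
20. n6.depth = 17  [A₁.depth + A₁.cnt - 29]
21. n2.val = -6  [A.depth - 23]
22. n2.tag = 22  [B₁.val + A.depth - 13]
23. n11.wid = false  [B.tag == B.val]
24. n11.off = -3  [B.val * -2 - 15]
25. n12.acc = "yx"  [terminal]
26. n13.wid = false  [A₀.wid == true]
27. n13.off = -5  [A₀.off * 3 + 4]
28. n14.wid = true  [A₀.off > -6]
29. n14.off = 7  [7]
30. n15.live = 1  [A.off - 6]
31. n16.depth = -1  [terminal]
32. n15.wid = 25  [S.live + e.depth + 25]
33. n15.hot = -7  [S.live * 2 - 9]
34. n15.off = 0  [S.live - 1]
35. n17.acc = "kr"  [terminal]
36. n14.cnt = -4  [A.off * -2 + 10]
37. n14.depth = 8  [S.wid - 17]
38. n13.cnt = 18  [A₁.cnt + 22]
39. n13.depth = -8  [A₁.depth + A₁.cnt - 12]
40. n11.cnt = 15  [A₁.cnt + A₁.depth + 5]
41. n11.depth = 0  [A₁.cnt - 18]
42. n0.wid = -1  [B.val + S.live - 4]
43. n0.hot = -4  [S.live - 13]
44. n0.off = 28  [B.val + 34]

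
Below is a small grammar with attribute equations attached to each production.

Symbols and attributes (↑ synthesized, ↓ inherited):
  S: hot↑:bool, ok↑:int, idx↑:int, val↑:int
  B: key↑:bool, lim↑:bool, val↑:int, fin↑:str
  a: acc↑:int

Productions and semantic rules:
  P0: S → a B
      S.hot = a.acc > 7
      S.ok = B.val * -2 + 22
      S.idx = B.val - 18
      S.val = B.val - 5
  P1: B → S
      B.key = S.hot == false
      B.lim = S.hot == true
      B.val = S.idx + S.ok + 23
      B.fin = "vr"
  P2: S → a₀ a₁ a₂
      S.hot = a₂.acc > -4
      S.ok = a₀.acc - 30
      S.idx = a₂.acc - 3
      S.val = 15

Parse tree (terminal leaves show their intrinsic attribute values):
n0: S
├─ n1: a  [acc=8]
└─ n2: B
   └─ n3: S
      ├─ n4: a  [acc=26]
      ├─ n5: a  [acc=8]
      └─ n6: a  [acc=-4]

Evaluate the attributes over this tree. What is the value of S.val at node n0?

7

1. n1.acc = 8  [terminal]
2. n4.acc = 26  [terminal]
3. n5.acc = 8  [terminal]
4. n6.acc = -4  [terminal]
5. n3.hot = false  [a₂.acc > -4]
6. n3.ok = -4  [a₀.acc - 30]
7. n3.idx = -7  [a₂.acc - 3]
8. n3.val = 15  [15]
9. n2.key = true  [S.hot == false]
10. n2.lim = false  [S.hot == true]
11. n2.val = 12  [S.idx + S.ok + 23]
12. n2.fin = "vr"  ["vr"]
13. n0.hot = true  [a.acc > 7]
14. n0.ok = -2  [B.val * -2 + 22]
15. n0.idx = -6  [B.val - 18]
16. n0.val = 7  [B.val - 5]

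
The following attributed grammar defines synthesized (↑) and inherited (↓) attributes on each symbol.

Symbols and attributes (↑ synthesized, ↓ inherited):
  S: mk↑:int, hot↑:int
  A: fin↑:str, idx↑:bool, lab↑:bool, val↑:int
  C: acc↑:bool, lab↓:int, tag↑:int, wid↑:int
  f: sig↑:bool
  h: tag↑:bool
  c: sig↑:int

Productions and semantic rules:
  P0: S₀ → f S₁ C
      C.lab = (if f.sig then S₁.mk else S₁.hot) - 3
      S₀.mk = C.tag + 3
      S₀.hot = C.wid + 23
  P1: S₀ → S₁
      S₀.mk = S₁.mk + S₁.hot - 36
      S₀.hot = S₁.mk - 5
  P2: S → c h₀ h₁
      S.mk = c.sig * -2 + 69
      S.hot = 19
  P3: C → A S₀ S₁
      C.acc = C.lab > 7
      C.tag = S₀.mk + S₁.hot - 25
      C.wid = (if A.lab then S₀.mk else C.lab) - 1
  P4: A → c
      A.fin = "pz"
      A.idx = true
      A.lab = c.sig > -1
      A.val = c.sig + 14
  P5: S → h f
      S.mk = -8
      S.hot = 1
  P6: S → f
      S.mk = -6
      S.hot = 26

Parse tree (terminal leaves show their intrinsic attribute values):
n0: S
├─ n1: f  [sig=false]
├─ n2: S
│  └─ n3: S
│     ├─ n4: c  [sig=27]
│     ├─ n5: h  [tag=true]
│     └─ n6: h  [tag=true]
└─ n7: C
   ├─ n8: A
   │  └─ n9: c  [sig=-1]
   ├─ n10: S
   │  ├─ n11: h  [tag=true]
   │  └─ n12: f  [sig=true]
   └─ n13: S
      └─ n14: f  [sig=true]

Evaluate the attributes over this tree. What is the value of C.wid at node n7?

1. n1.sig = false  [terminal]
2. n4.sig = 27  [terminal]
3. n5.tag = true  [terminal]
4. n6.tag = true  [terminal]
5. n3.mk = 15  [c.sig * -2 + 69]
6. n3.hot = 19  [19]
7. n2.mk = -2  [S₁.mk + S₁.hot - 36]
8. n2.hot = 10  [S₁.mk - 5]
9. n7.lab = 7  [(if f.sig then S₁.mk else S₁.hot) - 3]
10. n9.sig = -1  [terminal]
11. n8.fin = "pz"  ["pz"]
12. n8.idx = true  [true]
13. n8.lab = false  [c.sig > -1]
14. n8.val = 13  [c.sig + 14]
15. n11.tag = true  [terminal]
16. n12.sig = true  [terminal]
17. n10.mk = -8  [-8]
18. n10.hot = 1  [1]
19. n14.sig = true  [terminal]
20. n13.mk = -6  [-6]
21. n13.hot = 26  [26]
22. n7.acc = false  [C.lab > 7]
23. n7.tag = -7  [S₀.mk + S₁.hot - 25]
24. n7.wid = 6  [(if A.lab then S₀.mk else C.lab) - 1]
25. n0.mk = -4  [C.tag + 3]
26. n0.hot = 29  [C.wid + 23]

6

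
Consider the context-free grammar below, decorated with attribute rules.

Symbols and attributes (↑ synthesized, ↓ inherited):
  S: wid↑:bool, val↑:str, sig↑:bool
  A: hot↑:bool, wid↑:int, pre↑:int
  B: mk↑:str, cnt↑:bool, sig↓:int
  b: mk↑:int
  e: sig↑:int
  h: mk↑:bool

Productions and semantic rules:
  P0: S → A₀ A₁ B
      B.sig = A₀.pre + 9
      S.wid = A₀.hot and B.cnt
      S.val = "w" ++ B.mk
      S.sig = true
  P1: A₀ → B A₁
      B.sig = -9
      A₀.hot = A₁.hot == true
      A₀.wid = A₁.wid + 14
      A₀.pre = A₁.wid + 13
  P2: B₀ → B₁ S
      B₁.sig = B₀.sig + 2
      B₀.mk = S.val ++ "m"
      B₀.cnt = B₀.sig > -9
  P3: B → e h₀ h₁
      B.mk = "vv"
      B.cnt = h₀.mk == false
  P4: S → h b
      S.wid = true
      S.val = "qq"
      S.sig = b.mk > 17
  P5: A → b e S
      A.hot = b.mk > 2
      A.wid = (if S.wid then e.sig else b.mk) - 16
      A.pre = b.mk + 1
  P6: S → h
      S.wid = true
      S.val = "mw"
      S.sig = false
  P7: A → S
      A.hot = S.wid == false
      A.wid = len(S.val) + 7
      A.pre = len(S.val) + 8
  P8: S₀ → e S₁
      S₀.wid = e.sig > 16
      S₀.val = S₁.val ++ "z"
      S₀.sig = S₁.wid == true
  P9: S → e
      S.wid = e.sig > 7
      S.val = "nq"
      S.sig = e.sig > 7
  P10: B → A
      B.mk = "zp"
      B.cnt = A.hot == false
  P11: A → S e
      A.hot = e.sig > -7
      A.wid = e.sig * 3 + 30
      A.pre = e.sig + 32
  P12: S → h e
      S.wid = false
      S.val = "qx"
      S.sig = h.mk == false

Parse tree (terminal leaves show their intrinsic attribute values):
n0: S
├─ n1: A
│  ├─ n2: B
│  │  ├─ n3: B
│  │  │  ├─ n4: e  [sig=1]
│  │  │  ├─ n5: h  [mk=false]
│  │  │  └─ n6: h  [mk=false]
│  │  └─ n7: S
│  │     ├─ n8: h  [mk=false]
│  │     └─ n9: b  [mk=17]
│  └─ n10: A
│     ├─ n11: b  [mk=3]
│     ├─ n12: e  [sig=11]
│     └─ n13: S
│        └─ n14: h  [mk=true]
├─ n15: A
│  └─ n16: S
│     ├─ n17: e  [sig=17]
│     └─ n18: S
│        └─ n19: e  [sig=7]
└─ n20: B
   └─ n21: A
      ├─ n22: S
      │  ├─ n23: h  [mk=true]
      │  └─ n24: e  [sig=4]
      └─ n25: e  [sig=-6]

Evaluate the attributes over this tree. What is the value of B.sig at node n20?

1. n2.sig = -9  [-9]
2. n3.sig = -7  [B₀.sig + 2]
3. n4.sig = 1  [terminal]
4. n5.mk = false  [terminal]
5. n6.mk = false  [terminal]
6. n3.mk = "vv"  ["vv"]
7. n3.cnt = true  [h₀.mk == false]
8. n8.mk = false  [terminal]
9. n9.mk = 17  [terminal]
10. n7.wid = true  [true]
11. n7.val = "qq"  ["qq"]
12. n7.sig = false  [b.mk > 17]
13. n2.mk = "qqm"  [S.val ++ "m"]
14. n2.cnt = false  [B₀.sig > -9]
15. n11.mk = 3  [terminal]
16. n12.sig = 11  [terminal]
17. n14.mk = true  [terminal]
18. n13.wid = true  [true]
19. n13.val = "mw"  ["mw"]
20. n13.sig = false  [false]
21. n10.hot = true  [b.mk > 2]
22. n10.wid = -5  [(if S.wid then e.sig else b.mk) - 16]
23. n10.pre = 4  [b.mk + 1]
24. n1.hot = true  [A₁.hot == true]
25. n1.wid = 9  [A₁.wid + 14]
26. n1.pre = 8  [A₁.wid + 13]
27. n17.sig = 17  [terminal]
28. n19.sig = 7  [terminal]
29. n18.wid = false  [e.sig > 7]
30. n18.val = "nq"  ["nq"]
31. n18.sig = false  [e.sig > 7]
32. n16.wid = true  [e.sig > 16]
33. n16.val = "nqz"  [S₁.val ++ "z"]
34. n16.sig = false  [S₁.wid == true]
35. n15.hot = false  [S.wid == false]
36. n15.wid = 10  [len(S.val) + 7]
37. n15.pre = 11  [len(S.val) + 8]
38. n20.sig = 17  [A₀.pre + 9]
39. n23.mk = true  [terminal]
40. n24.sig = 4  [terminal]
41. n22.wid = false  [false]
42. n22.val = "qx"  ["qx"]
43. n22.sig = false  [h.mk == false]
44. n25.sig = -6  [terminal]
45. n21.hot = true  [e.sig > -7]
46. n21.wid = 12  [e.sig * 3 + 30]
47. n21.pre = 26  [e.sig + 32]
48. n20.mk = "zp"  ["zp"]
49. n20.cnt = false  [A.hot == false]
50. n0.wid = false  [A₀.hot and B.cnt]
51. n0.val = "wzp"  ["w" ++ B.mk]
52. n0.sig = true  [true]

17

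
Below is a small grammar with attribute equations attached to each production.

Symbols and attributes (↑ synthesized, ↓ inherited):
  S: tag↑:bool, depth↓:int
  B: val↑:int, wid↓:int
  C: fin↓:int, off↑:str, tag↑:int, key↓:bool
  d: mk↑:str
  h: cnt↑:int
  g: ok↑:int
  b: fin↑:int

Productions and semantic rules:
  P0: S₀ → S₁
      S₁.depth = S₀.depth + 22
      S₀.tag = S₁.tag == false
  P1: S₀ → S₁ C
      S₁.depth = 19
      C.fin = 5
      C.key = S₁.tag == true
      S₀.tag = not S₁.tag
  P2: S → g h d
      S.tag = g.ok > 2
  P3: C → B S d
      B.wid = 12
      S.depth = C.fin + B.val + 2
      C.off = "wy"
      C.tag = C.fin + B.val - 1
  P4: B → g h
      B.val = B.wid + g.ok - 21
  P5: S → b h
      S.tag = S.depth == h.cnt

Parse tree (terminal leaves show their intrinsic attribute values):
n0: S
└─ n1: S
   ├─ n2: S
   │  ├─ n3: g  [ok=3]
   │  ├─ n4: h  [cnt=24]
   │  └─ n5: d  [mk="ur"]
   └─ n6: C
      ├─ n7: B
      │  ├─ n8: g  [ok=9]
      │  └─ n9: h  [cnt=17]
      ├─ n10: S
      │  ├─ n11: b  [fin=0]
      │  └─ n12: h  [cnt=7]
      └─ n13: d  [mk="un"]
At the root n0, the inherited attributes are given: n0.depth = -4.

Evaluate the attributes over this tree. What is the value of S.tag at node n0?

true

1. n0.depth = -4  [given at root]
2. n1.depth = 18  [S₀.depth + 22]
3. n2.depth = 19  [19]
4. n3.ok = 3  [terminal]
5. n4.cnt = 24  [terminal]
6. n5.mk = "ur"  [terminal]
7. n2.tag = true  [g.ok > 2]
8. n6.fin = 5  [5]
9. n6.key = true  [S₁.tag == true]
10. n7.wid = 12  [12]
11. n8.ok = 9  [terminal]
12. n9.cnt = 17  [terminal]
13. n7.val = 0  [B.wid + g.ok - 21]
14. n10.depth = 7  [C.fin + B.val + 2]
15. n11.fin = 0  [terminal]
16. n12.cnt = 7  [terminal]
17. n10.tag = true  [S.depth == h.cnt]
18. n13.mk = "un"  [terminal]
19. n6.off = "wy"  ["wy"]
20. n6.tag = 4  [C.fin + B.val - 1]
21. n1.tag = false  [not S₁.tag]
22. n0.tag = true  [S₁.tag == false]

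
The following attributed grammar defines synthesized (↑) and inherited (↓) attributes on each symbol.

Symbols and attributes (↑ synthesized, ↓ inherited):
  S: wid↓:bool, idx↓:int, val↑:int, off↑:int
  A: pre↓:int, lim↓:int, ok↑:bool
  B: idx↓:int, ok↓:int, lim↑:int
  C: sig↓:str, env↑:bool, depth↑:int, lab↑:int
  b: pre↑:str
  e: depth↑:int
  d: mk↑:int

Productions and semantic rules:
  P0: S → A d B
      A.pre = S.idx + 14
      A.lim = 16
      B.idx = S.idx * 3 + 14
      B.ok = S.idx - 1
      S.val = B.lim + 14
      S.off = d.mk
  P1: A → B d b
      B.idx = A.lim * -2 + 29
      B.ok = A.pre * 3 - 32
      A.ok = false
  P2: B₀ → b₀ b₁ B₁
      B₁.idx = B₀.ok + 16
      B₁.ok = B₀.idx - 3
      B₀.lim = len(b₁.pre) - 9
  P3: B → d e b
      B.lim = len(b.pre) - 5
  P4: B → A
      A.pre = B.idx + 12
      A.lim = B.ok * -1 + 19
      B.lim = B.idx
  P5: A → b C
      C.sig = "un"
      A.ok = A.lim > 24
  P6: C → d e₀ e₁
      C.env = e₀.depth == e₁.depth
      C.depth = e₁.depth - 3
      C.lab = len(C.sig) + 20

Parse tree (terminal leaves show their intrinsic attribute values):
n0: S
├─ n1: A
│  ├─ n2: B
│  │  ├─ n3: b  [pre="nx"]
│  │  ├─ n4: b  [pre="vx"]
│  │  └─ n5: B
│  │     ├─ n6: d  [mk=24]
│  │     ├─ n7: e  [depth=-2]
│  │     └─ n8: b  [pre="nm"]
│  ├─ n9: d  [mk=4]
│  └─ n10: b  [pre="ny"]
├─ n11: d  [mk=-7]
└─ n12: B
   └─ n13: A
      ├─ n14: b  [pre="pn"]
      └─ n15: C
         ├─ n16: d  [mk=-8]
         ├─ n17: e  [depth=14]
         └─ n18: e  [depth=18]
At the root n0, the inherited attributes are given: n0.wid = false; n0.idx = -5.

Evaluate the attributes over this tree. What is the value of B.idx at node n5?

1. n0.wid = false  [given at root]
2. n0.idx = -5  [given at root]
3. n1.pre = 9  [S.idx + 14]
4. n1.lim = 16  [16]
5. n2.idx = -3  [A.lim * -2 + 29]
6. n2.ok = -5  [A.pre * 3 - 32]
7. n3.pre = "nx"  [terminal]
8. n4.pre = "vx"  [terminal]
9. n5.idx = 11  [B₀.ok + 16]
10. n5.ok = -6  [B₀.idx - 3]
11. n6.mk = 24  [terminal]
12. n7.depth = -2  [terminal]
13. n8.pre = "nm"  [terminal]
14. n5.lim = -3  [len(b.pre) - 5]
15. n2.lim = -7  [len(b₁.pre) - 9]
16. n9.mk = 4  [terminal]
17. n10.pre = "ny"  [terminal]
18. n1.ok = false  [false]
19. n11.mk = -7  [terminal]
20. n12.idx = -1  [S.idx * 3 + 14]
21. n12.ok = -6  [S.idx - 1]
22. n13.pre = 11  [B.idx + 12]
23. n13.lim = 25  [B.ok * -1 + 19]
24. n14.pre = "pn"  [terminal]
25. n15.sig = "un"  ["un"]
26. n16.mk = -8  [terminal]
27. n17.depth = 14  [terminal]
28. n18.depth = 18  [terminal]
29. n15.env = false  [e₀.depth == e₁.depth]
30. n15.depth = 15  [e₁.depth - 3]
31. n15.lab = 22  [len(C.sig) + 20]
32. n13.ok = true  [A.lim > 24]
33. n12.lim = -1  [B.idx]
34. n0.val = 13  [B.lim + 14]
35. n0.off = -7  [d.mk]

11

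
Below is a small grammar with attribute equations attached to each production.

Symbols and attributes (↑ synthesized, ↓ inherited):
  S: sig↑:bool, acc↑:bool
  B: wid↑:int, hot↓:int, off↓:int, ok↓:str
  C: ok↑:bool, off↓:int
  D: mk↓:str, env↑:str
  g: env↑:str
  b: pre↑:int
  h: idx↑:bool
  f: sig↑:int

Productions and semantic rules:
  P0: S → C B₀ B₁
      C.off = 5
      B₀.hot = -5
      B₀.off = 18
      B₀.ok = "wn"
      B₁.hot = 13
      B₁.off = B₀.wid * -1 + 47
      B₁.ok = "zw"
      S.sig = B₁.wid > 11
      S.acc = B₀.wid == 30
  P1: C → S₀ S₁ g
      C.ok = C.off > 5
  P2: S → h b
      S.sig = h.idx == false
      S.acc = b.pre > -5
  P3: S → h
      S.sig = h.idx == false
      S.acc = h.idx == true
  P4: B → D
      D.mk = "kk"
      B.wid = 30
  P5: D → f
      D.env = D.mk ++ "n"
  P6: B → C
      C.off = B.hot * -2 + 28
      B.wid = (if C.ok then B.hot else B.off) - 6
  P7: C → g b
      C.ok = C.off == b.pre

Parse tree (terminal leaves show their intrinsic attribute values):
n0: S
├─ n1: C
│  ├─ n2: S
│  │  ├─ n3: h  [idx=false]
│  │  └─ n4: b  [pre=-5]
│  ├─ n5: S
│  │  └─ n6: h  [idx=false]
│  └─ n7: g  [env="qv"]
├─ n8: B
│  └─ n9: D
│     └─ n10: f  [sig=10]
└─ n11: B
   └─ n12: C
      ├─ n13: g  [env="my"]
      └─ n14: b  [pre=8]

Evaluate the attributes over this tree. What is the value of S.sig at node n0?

false

1. n1.off = 5  [5]
2. n3.idx = false  [terminal]
3. n4.pre = -5  [terminal]
4. n2.sig = true  [h.idx == false]
5. n2.acc = false  [b.pre > -5]
6. n6.idx = false  [terminal]
7. n5.sig = true  [h.idx == false]
8. n5.acc = false  [h.idx == true]
9. n7.env = "qv"  [terminal]
10. n1.ok = false  [C.off > 5]
11. n8.hot = -5  [-5]
12. n8.off = 18  [18]
13. n8.ok = "wn"  ["wn"]
14. n9.mk = "kk"  ["kk"]
15. n10.sig = 10  [terminal]
16. n9.env = "kkn"  [D.mk ++ "n"]
17. n8.wid = 30  [30]
18. n11.hot = 13  [13]
19. n11.off = 17  [B₀.wid * -1 + 47]
20. n11.ok = "zw"  ["zw"]
21. n12.off = 2  [B.hot * -2 + 28]
22. n13.env = "my"  [terminal]
23. n14.pre = 8  [terminal]
24. n12.ok = false  [C.off == b.pre]
25. n11.wid = 11  [(if C.ok then B.hot else B.off) - 6]
26. n0.sig = false  [B₁.wid > 11]
27. n0.acc = true  [B₀.wid == 30]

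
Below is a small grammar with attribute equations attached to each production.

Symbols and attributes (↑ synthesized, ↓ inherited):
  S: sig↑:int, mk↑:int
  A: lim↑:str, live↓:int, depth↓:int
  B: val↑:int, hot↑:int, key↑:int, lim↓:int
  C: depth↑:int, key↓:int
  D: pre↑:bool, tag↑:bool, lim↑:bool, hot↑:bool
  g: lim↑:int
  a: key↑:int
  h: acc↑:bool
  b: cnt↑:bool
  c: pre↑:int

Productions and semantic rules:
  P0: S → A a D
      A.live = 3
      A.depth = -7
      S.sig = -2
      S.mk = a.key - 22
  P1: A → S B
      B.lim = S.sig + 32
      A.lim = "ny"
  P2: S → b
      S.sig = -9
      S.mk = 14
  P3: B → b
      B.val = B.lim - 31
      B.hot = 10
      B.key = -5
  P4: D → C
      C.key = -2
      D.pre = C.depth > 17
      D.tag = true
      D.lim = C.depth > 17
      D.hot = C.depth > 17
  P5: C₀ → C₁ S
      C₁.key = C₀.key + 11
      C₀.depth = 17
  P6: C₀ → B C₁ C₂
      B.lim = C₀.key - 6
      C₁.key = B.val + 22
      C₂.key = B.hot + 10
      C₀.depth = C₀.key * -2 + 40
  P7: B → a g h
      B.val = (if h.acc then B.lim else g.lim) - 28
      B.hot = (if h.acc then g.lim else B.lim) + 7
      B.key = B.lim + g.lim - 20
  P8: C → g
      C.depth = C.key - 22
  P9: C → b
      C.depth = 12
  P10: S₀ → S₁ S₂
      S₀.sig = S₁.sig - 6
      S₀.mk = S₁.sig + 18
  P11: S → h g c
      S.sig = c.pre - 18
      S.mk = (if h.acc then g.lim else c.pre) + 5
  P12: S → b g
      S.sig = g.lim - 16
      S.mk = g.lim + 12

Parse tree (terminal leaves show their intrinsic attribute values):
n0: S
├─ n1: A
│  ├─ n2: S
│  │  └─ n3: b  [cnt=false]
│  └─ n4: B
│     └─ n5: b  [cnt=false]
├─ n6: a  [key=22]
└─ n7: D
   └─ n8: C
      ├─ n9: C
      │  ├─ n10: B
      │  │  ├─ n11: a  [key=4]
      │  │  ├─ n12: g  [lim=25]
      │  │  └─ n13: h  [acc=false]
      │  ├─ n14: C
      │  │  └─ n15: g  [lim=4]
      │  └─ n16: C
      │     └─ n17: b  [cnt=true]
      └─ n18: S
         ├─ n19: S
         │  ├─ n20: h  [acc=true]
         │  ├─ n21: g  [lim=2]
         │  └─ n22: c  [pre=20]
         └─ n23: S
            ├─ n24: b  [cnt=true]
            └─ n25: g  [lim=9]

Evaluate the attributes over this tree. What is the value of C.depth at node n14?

1. n1.live = 3  [3]
2. n1.depth = -7  [-7]
3. n3.cnt = false  [terminal]
4. n2.sig = -9  [-9]
5. n2.mk = 14  [14]
6. n4.lim = 23  [S.sig + 32]
7. n5.cnt = false  [terminal]
8. n4.val = -8  [B.lim - 31]
9. n4.hot = 10  [10]
10. n4.key = -5  [-5]
11. n1.lim = "ny"  ["ny"]
12. n6.key = 22  [terminal]
13. n8.key = -2  [-2]
14. n9.key = 9  [C₀.key + 11]
15. n10.lim = 3  [C₀.key - 6]
16. n11.key = 4  [terminal]
17. n12.lim = 25  [terminal]
18. n13.acc = false  [terminal]
19. n10.val = -3  [(if h.acc then B.lim else g.lim) - 28]
20. n10.hot = 10  [(if h.acc then g.lim else B.lim) + 7]
21. n10.key = 8  [B.lim + g.lim - 20]
22. n14.key = 19  [B.val + 22]
23. n15.lim = 4  [terminal]
24. n14.depth = -3  [C.key - 22]
25. n16.key = 20  [B.hot + 10]
26. n17.cnt = true  [terminal]
27. n16.depth = 12  [12]
28. n9.depth = 22  [C₀.key * -2 + 40]
29. n20.acc = true  [terminal]
30. n21.lim = 2  [terminal]
31. n22.pre = 20  [terminal]
32. n19.sig = 2  [c.pre - 18]
33. n19.mk = 7  [(if h.acc then g.lim else c.pre) + 5]
34. n24.cnt = true  [terminal]
35. n25.lim = 9  [terminal]
36. n23.sig = -7  [g.lim - 16]
37. n23.mk = 21  [g.lim + 12]
38. n18.sig = -4  [S₁.sig - 6]
39. n18.mk = 20  [S₁.sig + 18]
40. n8.depth = 17  [17]
41. n7.pre = false  [C.depth > 17]
42. n7.tag = true  [true]
43. n7.lim = false  [C.depth > 17]
44. n7.hot = false  [C.depth > 17]
45. n0.sig = -2  [-2]
46. n0.mk = 0  [a.key - 22]

-3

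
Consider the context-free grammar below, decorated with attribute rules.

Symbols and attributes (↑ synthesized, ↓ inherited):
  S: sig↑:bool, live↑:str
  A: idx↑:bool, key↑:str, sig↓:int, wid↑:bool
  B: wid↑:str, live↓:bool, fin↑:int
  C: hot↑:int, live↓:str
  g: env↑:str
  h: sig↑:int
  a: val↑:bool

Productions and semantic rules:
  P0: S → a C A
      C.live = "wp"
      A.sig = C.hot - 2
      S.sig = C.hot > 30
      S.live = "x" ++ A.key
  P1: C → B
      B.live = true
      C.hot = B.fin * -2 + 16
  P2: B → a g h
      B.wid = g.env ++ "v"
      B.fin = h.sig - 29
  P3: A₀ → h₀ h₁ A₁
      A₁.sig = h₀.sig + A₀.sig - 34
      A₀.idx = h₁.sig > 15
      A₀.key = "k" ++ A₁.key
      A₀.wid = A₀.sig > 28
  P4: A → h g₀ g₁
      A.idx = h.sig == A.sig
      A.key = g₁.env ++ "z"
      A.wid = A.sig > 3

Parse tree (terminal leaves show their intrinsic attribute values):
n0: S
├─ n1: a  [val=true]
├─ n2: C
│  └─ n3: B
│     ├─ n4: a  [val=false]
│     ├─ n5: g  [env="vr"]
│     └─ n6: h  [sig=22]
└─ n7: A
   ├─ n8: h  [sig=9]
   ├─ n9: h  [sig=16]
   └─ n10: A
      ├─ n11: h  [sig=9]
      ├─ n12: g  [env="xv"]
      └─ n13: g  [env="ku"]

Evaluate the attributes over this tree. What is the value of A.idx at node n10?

1. n1.val = true  [terminal]
2. n2.live = "wp"  ["wp"]
3. n3.live = true  [true]
4. n4.val = false  [terminal]
5. n5.env = "vr"  [terminal]
6. n6.sig = 22  [terminal]
7. n3.wid = "vrv"  [g.env ++ "v"]
8. n3.fin = -7  [h.sig - 29]
9. n2.hot = 30  [B.fin * -2 + 16]
10. n7.sig = 28  [C.hot - 2]
11. n8.sig = 9  [terminal]
12. n9.sig = 16  [terminal]
13. n10.sig = 3  [h₀.sig + A₀.sig - 34]
14. n11.sig = 9  [terminal]
15. n12.env = "xv"  [terminal]
16. n13.env = "ku"  [terminal]
17. n10.idx = false  [h.sig == A.sig]
18. n10.key = "kuz"  [g₁.env ++ "z"]
19. n10.wid = false  [A.sig > 3]
20. n7.idx = true  [h₁.sig > 15]
21. n7.key = "kkuz"  ["k" ++ A₁.key]
22. n7.wid = false  [A₀.sig > 28]
23. n0.sig = false  [C.hot > 30]
24. n0.live = "xkkuz"  ["x" ++ A.key]

false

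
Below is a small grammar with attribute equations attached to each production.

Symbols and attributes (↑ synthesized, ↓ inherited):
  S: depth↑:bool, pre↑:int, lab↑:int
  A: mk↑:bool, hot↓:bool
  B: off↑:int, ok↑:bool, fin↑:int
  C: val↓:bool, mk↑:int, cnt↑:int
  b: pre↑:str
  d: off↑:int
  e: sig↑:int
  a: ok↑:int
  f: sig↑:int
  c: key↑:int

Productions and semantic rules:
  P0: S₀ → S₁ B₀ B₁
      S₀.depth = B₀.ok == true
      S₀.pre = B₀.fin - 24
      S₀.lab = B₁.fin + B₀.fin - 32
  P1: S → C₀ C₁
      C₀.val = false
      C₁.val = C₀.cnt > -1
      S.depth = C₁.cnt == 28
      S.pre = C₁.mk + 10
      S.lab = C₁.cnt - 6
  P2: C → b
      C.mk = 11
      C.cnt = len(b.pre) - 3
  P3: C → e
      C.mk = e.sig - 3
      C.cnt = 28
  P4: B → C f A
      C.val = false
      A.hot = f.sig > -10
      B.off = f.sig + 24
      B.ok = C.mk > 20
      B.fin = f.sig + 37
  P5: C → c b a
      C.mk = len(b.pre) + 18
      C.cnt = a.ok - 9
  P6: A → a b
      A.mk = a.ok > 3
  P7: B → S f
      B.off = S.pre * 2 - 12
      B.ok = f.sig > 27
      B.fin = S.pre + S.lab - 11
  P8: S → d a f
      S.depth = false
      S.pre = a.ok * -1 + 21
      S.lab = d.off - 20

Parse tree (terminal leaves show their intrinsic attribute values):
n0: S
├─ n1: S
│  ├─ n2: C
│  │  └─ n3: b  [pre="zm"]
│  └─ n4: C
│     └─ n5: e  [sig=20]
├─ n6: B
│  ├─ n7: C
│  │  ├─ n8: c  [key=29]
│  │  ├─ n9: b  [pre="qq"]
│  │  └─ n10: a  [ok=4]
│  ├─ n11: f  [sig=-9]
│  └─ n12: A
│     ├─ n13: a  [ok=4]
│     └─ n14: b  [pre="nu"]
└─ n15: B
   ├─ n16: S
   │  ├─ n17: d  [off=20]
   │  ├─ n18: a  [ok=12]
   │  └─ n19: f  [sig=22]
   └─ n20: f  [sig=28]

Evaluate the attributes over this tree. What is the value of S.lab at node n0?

1. n2.val = false  [false]
2. n3.pre = "zm"  [terminal]
3. n2.mk = 11  [11]
4. n2.cnt = -1  [len(b.pre) - 3]
5. n4.val = false  [C₀.cnt > -1]
6. n5.sig = 20  [terminal]
7. n4.mk = 17  [e.sig - 3]
8. n4.cnt = 28  [28]
9. n1.depth = true  [C₁.cnt == 28]
10. n1.pre = 27  [C₁.mk + 10]
11. n1.lab = 22  [C₁.cnt - 6]
12. n7.val = false  [false]
13. n8.key = 29  [terminal]
14. n9.pre = "qq"  [terminal]
15. n10.ok = 4  [terminal]
16. n7.mk = 20  [len(b.pre) + 18]
17. n7.cnt = -5  [a.ok - 9]
18. n11.sig = -9  [terminal]
19. n12.hot = true  [f.sig > -10]
20. n13.ok = 4  [terminal]
21. n14.pre = "nu"  [terminal]
22. n12.mk = true  [a.ok > 3]
23. n6.off = 15  [f.sig + 24]
24. n6.ok = false  [C.mk > 20]
25. n6.fin = 28  [f.sig + 37]
26. n17.off = 20  [terminal]
27. n18.ok = 12  [terminal]
28. n19.sig = 22  [terminal]
29. n16.depth = false  [false]
30. n16.pre = 9  [a.ok * -1 + 21]
31. n16.lab = 0  [d.off - 20]
32. n20.sig = 28  [terminal]
33. n15.off = 6  [S.pre * 2 - 12]
34. n15.ok = true  [f.sig > 27]
35. n15.fin = -2  [S.pre + S.lab - 11]
36. n0.depth = false  [B₀.ok == true]
37. n0.pre = 4  [B₀.fin - 24]
38. n0.lab = -6  [B₁.fin + B₀.fin - 32]

-6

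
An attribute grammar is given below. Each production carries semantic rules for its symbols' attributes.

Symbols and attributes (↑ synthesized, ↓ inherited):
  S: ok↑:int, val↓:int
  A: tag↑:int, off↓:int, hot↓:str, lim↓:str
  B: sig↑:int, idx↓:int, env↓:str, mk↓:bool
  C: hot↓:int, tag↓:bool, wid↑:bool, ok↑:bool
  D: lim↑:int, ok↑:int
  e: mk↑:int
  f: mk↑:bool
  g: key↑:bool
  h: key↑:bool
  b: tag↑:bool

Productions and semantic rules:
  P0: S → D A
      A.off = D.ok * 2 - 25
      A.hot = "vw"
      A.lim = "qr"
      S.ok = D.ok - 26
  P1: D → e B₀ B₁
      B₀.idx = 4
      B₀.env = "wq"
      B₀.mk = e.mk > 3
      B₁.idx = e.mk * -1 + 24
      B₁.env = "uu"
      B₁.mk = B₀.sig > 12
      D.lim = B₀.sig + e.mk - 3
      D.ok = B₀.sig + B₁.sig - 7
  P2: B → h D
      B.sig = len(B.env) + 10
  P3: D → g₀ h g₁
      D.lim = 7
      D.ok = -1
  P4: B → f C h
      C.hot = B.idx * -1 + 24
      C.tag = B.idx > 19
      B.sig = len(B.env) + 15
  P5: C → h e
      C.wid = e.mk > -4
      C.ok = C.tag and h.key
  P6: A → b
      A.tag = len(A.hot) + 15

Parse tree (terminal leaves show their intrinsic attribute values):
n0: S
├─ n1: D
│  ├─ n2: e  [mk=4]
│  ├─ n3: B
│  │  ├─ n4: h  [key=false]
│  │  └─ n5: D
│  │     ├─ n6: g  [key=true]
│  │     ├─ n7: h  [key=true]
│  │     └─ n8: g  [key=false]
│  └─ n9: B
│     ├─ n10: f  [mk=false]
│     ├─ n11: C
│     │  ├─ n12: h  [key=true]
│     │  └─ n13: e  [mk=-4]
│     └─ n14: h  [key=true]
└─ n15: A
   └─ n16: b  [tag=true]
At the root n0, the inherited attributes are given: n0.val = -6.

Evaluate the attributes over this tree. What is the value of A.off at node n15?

19

1. n0.val = -6  [given at root]
2. n2.mk = 4  [terminal]
3. n3.idx = 4  [4]
4. n3.env = "wq"  ["wq"]
5. n3.mk = true  [e.mk > 3]
6. n4.key = false  [terminal]
7. n6.key = true  [terminal]
8. n7.key = true  [terminal]
9. n8.key = false  [terminal]
10. n5.lim = 7  [7]
11. n5.ok = -1  [-1]
12. n3.sig = 12  [len(B.env) + 10]
13. n9.idx = 20  [e.mk * -1 + 24]
14. n9.env = "uu"  ["uu"]
15. n9.mk = false  [B₀.sig > 12]
16. n10.mk = false  [terminal]
17. n11.hot = 4  [B.idx * -1 + 24]
18. n11.tag = true  [B.idx > 19]
19. n12.key = true  [terminal]
20. n13.mk = -4  [terminal]
21. n11.wid = false  [e.mk > -4]
22. n11.ok = true  [C.tag and h.key]
23. n14.key = true  [terminal]
24. n9.sig = 17  [len(B.env) + 15]
25. n1.lim = 13  [B₀.sig + e.mk - 3]
26. n1.ok = 22  [B₀.sig + B₁.sig - 7]
27. n15.off = 19  [D.ok * 2 - 25]
28. n15.hot = "vw"  ["vw"]
29. n15.lim = "qr"  ["qr"]
30. n16.tag = true  [terminal]
31. n15.tag = 17  [len(A.hot) + 15]
32. n0.ok = -4  [D.ok - 26]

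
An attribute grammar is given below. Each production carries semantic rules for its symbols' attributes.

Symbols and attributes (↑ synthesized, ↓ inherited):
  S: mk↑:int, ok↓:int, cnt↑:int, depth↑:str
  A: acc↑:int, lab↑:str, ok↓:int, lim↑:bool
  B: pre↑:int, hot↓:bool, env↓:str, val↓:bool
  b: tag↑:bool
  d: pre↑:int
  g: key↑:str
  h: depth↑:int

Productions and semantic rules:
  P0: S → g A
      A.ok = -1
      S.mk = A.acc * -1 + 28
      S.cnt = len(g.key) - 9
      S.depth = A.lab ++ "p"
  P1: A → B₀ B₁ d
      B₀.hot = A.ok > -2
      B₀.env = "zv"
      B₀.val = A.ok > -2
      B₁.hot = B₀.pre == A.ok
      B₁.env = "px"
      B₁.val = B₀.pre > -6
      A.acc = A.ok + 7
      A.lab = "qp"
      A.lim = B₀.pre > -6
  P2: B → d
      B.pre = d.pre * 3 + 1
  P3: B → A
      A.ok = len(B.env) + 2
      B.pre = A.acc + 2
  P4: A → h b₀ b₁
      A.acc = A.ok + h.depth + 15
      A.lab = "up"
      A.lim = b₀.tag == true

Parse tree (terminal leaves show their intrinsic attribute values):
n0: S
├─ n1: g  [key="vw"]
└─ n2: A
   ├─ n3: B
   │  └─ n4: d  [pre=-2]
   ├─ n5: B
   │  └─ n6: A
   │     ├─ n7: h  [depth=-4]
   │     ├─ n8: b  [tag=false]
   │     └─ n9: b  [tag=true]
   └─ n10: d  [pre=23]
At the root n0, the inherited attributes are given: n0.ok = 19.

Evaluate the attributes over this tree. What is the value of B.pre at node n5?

17

1. n0.ok = 19  [given at root]
2. n1.key = "vw"  [terminal]
3. n2.ok = -1  [-1]
4. n3.hot = true  [A.ok > -2]
5. n3.env = "zv"  ["zv"]
6. n3.val = true  [A.ok > -2]
7. n4.pre = -2  [terminal]
8. n3.pre = -5  [d.pre * 3 + 1]
9. n5.hot = false  [B₀.pre == A.ok]
10. n5.env = "px"  ["px"]
11. n5.val = true  [B₀.pre > -6]
12. n6.ok = 4  [len(B.env) + 2]
13. n7.depth = -4  [terminal]
14. n8.tag = false  [terminal]
15. n9.tag = true  [terminal]
16. n6.acc = 15  [A.ok + h.depth + 15]
17. n6.lab = "up"  ["up"]
18. n6.lim = false  [b₀.tag == true]
19. n5.pre = 17  [A.acc + 2]
20. n10.pre = 23  [terminal]
21. n2.acc = 6  [A.ok + 7]
22. n2.lab = "qp"  ["qp"]
23. n2.lim = true  [B₀.pre > -6]
24. n0.mk = 22  [A.acc * -1 + 28]
25. n0.cnt = -7  [len(g.key) - 9]
26. n0.depth = "qpp"  [A.lab ++ "p"]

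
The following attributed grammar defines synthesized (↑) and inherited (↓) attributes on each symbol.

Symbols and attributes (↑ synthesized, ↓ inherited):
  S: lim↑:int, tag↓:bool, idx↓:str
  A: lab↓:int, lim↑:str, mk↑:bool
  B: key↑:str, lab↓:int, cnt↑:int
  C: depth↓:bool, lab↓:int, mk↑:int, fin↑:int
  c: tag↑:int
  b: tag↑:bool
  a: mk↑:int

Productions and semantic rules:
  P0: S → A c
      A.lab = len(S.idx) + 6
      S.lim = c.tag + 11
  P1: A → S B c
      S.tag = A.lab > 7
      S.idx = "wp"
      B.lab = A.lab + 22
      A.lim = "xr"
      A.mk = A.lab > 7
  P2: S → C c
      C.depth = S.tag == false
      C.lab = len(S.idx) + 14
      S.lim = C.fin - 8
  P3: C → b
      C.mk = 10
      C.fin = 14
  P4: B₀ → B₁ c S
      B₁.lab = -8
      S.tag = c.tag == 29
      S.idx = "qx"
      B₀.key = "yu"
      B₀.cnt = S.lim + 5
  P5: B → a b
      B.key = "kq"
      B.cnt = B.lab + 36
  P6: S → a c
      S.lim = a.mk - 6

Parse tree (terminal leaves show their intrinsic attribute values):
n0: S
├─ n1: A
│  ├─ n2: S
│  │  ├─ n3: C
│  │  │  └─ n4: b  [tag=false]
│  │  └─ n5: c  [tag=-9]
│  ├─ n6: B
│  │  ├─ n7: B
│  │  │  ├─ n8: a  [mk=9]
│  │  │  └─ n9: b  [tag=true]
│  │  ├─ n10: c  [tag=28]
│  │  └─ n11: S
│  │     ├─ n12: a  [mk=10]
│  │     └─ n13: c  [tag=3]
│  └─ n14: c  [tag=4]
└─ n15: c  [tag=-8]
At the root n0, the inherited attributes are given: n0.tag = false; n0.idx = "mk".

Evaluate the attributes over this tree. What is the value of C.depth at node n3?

false

1. n0.tag = false  [given at root]
2. n0.idx = "mk"  [given at root]
3. n1.lab = 8  [len(S.idx) + 6]
4. n2.tag = true  [A.lab > 7]
5. n2.idx = "wp"  ["wp"]
6. n3.depth = false  [S.tag == false]
7. n3.lab = 16  [len(S.idx) + 14]
8. n4.tag = false  [terminal]
9. n3.mk = 10  [10]
10. n3.fin = 14  [14]
11. n5.tag = -9  [terminal]
12. n2.lim = 6  [C.fin - 8]
13. n6.lab = 30  [A.lab + 22]
14. n7.lab = -8  [-8]
15. n8.mk = 9  [terminal]
16. n9.tag = true  [terminal]
17. n7.key = "kq"  ["kq"]
18. n7.cnt = 28  [B.lab + 36]
19. n10.tag = 28  [terminal]
20. n11.tag = false  [c.tag == 29]
21. n11.idx = "qx"  ["qx"]
22. n12.mk = 10  [terminal]
23. n13.tag = 3  [terminal]
24. n11.lim = 4  [a.mk - 6]
25. n6.key = "yu"  ["yu"]
26. n6.cnt = 9  [S.lim + 5]
27. n14.tag = 4  [terminal]
28. n1.lim = "xr"  ["xr"]
29. n1.mk = true  [A.lab > 7]
30. n15.tag = -8  [terminal]
31. n0.lim = 3  [c.tag + 11]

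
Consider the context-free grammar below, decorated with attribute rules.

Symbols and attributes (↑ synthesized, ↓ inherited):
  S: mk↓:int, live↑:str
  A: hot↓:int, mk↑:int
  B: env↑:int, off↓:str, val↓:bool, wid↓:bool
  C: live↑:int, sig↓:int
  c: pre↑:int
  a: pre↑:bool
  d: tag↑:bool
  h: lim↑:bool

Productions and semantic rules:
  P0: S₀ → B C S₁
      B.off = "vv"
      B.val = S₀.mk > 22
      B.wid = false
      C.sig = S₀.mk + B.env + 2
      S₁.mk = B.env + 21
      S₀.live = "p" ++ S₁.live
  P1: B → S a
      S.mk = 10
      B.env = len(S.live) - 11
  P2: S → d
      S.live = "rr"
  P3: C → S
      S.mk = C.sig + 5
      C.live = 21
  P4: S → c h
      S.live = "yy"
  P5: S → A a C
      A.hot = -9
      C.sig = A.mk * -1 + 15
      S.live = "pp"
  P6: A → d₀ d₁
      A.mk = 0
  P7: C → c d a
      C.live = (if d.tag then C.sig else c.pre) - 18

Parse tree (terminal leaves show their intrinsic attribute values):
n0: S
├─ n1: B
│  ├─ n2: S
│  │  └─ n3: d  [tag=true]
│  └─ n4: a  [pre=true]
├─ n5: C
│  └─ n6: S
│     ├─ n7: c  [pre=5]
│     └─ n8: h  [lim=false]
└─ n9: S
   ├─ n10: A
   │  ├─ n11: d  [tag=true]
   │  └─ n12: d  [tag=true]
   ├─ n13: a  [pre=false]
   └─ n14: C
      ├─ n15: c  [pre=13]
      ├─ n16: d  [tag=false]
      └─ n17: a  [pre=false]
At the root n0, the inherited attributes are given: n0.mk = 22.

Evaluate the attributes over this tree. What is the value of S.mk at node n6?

1. n0.mk = 22  [given at root]
2. n1.off = "vv"  ["vv"]
3. n1.val = false  [S₀.mk > 22]
4. n1.wid = false  [false]
5. n2.mk = 10  [10]
6. n3.tag = true  [terminal]
7. n2.live = "rr"  ["rr"]
8. n4.pre = true  [terminal]
9. n1.env = -9  [len(S.live) - 11]
10. n5.sig = 15  [S₀.mk + B.env + 2]
11. n6.mk = 20  [C.sig + 5]
12. n7.pre = 5  [terminal]
13. n8.lim = false  [terminal]
14. n6.live = "yy"  ["yy"]
15. n5.live = 21  [21]
16. n9.mk = 12  [B.env + 21]
17. n10.hot = -9  [-9]
18. n11.tag = true  [terminal]
19. n12.tag = true  [terminal]
20. n10.mk = 0  [0]
21. n13.pre = false  [terminal]
22. n14.sig = 15  [A.mk * -1 + 15]
23. n15.pre = 13  [terminal]
24. n16.tag = false  [terminal]
25. n17.pre = false  [terminal]
26. n14.live = -5  [(if d.tag then C.sig else c.pre) - 18]
27. n9.live = "pp"  ["pp"]
28. n0.live = "ppp"  ["p" ++ S₁.live]

20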